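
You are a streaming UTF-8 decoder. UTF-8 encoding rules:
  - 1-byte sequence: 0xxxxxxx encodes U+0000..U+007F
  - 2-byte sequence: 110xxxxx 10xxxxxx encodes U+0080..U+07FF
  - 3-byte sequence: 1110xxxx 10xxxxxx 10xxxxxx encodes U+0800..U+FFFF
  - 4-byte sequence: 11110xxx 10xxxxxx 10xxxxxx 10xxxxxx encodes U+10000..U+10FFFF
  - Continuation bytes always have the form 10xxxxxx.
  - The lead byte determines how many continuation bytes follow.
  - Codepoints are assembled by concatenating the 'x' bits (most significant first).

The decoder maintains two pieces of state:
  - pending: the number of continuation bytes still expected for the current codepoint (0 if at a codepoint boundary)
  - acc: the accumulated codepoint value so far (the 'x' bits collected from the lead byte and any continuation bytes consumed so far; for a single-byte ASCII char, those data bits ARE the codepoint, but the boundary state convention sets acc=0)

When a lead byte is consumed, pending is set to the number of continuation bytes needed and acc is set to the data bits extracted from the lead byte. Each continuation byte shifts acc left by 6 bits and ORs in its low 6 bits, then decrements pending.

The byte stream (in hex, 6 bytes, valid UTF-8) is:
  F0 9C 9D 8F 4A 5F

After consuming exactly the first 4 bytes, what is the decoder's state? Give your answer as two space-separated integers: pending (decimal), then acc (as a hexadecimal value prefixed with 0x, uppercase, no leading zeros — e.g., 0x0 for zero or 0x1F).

Answer: 0 0x1C74F

Derivation:
Byte[0]=F0: 4-byte lead. pending=3, acc=0x0
Byte[1]=9C: continuation. acc=(acc<<6)|0x1C=0x1C, pending=2
Byte[2]=9D: continuation. acc=(acc<<6)|0x1D=0x71D, pending=1
Byte[3]=8F: continuation. acc=(acc<<6)|0x0F=0x1C74F, pending=0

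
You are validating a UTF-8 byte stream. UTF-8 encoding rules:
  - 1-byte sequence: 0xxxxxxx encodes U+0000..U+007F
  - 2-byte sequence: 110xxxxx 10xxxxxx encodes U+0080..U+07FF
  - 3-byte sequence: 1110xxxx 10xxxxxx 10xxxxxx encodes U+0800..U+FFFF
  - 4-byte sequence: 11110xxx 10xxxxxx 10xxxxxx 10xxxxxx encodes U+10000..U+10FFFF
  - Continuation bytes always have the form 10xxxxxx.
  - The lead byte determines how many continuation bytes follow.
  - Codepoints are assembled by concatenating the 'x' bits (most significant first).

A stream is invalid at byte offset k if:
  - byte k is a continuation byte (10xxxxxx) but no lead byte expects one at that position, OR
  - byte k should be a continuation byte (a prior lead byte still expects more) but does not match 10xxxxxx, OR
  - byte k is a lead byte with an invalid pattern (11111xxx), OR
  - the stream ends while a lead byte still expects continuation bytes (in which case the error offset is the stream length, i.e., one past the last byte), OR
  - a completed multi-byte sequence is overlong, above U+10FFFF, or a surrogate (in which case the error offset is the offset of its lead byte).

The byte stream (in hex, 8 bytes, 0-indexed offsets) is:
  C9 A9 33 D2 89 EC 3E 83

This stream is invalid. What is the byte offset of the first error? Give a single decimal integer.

Answer: 6

Derivation:
Byte[0]=C9: 2-byte lead, need 1 cont bytes. acc=0x9
Byte[1]=A9: continuation. acc=(acc<<6)|0x29=0x269
Completed: cp=U+0269 (starts at byte 0)
Byte[2]=33: 1-byte ASCII. cp=U+0033
Byte[3]=D2: 2-byte lead, need 1 cont bytes. acc=0x12
Byte[4]=89: continuation. acc=(acc<<6)|0x09=0x489
Completed: cp=U+0489 (starts at byte 3)
Byte[5]=EC: 3-byte lead, need 2 cont bytes. acc=0xC
Byte[6]=3E: expected 10xxxxxx continuation. INVALID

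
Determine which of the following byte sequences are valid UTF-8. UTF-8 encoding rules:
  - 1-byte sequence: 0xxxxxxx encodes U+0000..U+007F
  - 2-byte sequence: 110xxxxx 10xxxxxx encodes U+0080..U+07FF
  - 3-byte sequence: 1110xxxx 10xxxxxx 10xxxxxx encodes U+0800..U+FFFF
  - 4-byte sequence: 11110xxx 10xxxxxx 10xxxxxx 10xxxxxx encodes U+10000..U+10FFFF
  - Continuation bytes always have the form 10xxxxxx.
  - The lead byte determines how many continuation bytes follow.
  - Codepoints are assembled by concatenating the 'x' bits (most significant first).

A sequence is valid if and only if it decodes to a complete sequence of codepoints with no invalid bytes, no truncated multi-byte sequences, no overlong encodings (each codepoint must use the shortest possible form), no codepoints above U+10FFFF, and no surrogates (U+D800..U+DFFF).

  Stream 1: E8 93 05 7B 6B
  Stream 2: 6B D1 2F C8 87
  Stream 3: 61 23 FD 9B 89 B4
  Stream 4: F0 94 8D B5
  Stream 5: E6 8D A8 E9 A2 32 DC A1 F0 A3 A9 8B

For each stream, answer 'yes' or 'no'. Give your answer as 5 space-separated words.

Answer: no no no yes no

Derivation:
Stream 1: error at byte offset 2. INVALID
Stream 2: error at byte offset 2. INVALID
Stream 3: error at byte offset 2. INVALID
Stream 4: decodes cleanly. VALID
Stream 5: error at byte offset 5. INVALID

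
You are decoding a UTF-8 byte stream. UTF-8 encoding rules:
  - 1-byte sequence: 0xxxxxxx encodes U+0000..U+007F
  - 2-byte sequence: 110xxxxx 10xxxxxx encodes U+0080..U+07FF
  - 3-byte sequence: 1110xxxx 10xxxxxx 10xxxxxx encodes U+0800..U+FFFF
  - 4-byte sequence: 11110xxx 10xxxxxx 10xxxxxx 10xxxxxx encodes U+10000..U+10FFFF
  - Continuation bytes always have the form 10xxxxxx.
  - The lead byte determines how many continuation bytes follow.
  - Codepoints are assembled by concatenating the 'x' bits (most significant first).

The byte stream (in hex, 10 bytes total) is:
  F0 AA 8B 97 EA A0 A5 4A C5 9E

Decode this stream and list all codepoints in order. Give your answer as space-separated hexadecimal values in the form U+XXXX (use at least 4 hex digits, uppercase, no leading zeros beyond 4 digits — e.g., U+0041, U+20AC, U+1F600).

Answer: U+2A2D7 U+A825 U+004A U+015E

Derivation:
Byte[0]=F0: 4-byte lead, need 3 cont bytes. acc=0x0
Byte[1]=AA: continuation. acc=(acc<<6)|0x2A=0x2A
Byte[2]=8B: continuation. acc=(acc<<6)|0x0B=0xA8B
Byte[3]=97: continuation. acc=(acc<<6)|0x17=0x2A2D7
Completed: cp=U+2A2D7 (starts at byte 0)
Byte[4]=EA: 3-byte lead, need 2 cont bytes. acc=0xA
Byte[5]=A0: continuation. acc=(acc<<6)|0x20=0x2A0
Byte[6]=A5: continuation. acc=(acc<<6)|0x25=0xA825
Completed: cp=U+A825 (starts at byte 4)
Byte[7]=4A: 1-byte ASCII. cp=U+004A
Byte[8]=C5: 2-byte lead, need 1 cont bytes. acc=0x5
Byte[9]=9E: continuation. acc=(acc<<6)|0x1E=0x15E
Completed: cp=U+015E (starts at byte 8)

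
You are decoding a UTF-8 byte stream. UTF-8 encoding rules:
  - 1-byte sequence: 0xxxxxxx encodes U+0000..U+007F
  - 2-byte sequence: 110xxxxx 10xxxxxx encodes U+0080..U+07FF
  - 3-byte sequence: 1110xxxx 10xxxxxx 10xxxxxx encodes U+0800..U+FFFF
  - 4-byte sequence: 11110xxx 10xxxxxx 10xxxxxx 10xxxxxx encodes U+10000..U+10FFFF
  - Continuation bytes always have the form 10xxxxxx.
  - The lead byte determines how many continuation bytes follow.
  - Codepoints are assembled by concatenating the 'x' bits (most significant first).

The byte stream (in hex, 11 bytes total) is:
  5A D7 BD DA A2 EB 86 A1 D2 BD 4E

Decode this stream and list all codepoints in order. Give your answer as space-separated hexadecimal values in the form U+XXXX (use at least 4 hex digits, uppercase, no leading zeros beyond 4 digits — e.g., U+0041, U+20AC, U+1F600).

Byte[0]=5A: 1-byte ASCII. cp=U+005A
Byte[1]=D7: 2-byte lead, need 1 cont bytes. acc=0x17
Byte[2]=BD: continuation. acc=(acc<<6)|0x3D=0x5FD
Completed: cp=U+05FD (starts at byte 1)
Byte[3]=DA: 2-byte lead, need 1 cont bytes. acc=0x1A
Byte[4]=A2: continuation. acc=(acc<<6)|0x22=0x6A2
Completed: cp=U+06A2 (starts at byte 3)
Byte[5]=EB: 3-byte lead, need 2 cont bytes. acc=0xB
Byte[6]=86: continuation. acc=(acc<<6)|0x06=0x2C6
Byte[7]=A1: continuation. acc=(acc<<6)|0x21=0xB1A1
Completed: cp=U+B1A1 (starts at byte 5)
Byte[8]=D2: 2-byte lead, need 1 cont bytes. acc=0x12
Byte[9]=BD: continuation. acc=(acc<<6)|0x3D=0x4BD
Completed: cp=U+04BD (starts at byte 8)
Byte[10]=4E: 1-byte ASCII. cp=U+004E

Answer: U+005A U+05FD U+06A2 U+B1A1 U+04BD U+004E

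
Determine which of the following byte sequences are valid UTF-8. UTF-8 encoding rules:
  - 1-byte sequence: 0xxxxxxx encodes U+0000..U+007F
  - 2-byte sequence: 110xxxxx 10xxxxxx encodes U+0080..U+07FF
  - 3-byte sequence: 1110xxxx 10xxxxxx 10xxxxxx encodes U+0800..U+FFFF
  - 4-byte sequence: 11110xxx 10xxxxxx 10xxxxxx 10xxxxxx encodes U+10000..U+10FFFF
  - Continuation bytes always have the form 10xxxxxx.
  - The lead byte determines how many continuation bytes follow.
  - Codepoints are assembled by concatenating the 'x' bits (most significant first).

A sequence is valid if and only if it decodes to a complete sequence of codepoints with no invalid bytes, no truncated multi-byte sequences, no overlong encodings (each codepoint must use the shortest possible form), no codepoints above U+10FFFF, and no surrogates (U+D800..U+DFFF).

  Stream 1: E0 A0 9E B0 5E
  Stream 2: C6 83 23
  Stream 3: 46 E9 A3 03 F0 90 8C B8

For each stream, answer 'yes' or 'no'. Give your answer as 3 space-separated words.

Answer: no yes no

Derivation:
Stream 1: error at byte offset 3. INVALID
Stream 2: decodes cleanly. VALID
Stream 3: error at byte offset 3. INVALID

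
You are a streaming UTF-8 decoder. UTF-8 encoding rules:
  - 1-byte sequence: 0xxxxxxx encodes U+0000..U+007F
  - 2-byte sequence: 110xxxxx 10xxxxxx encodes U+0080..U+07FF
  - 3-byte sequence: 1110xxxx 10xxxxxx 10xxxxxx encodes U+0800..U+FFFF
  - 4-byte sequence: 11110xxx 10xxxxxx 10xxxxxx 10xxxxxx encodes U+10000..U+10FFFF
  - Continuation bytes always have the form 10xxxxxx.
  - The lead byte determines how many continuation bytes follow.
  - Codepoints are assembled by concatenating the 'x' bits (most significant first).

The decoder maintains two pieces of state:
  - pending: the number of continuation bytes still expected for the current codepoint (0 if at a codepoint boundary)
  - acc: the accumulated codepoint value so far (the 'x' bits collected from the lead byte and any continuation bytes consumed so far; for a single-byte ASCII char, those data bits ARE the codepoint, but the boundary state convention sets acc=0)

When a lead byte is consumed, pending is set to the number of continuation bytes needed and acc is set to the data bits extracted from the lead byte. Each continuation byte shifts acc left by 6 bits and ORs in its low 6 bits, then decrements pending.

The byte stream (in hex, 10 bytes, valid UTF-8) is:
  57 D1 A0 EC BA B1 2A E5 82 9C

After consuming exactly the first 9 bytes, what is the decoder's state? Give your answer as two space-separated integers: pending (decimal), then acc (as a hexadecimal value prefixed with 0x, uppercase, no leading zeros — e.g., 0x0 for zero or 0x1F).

Answer: 1 0x142

Derivation:
Byte[0]=57: 1-byte. pending=0, acc=0x0
Byte[1]=D1: 2-byte lead. pending=1, acc=0x11
Byte[2]=A0: continuation. acc=(acc<<6)|0x20=0x460, pending=0
Byte[3]=EC: 3-byte lead. pending=2, acc=0xC
Byte[4]=BA: continuation. acc=(acc<<6)|0x3A=0x33A, pending=1
Byte[5]=B1: continuation. acc=(acc<<6)|0x31=0xCEB1, pending=0
Byte[6]=2A: 1-byte. pending=0, acc=0x0
Byte[7]=E5: 3-byte lead. pending=2, acc=0x5
Byte[8]=82: continuation. acc=(acc<<6)|0x02=0x142, pending=1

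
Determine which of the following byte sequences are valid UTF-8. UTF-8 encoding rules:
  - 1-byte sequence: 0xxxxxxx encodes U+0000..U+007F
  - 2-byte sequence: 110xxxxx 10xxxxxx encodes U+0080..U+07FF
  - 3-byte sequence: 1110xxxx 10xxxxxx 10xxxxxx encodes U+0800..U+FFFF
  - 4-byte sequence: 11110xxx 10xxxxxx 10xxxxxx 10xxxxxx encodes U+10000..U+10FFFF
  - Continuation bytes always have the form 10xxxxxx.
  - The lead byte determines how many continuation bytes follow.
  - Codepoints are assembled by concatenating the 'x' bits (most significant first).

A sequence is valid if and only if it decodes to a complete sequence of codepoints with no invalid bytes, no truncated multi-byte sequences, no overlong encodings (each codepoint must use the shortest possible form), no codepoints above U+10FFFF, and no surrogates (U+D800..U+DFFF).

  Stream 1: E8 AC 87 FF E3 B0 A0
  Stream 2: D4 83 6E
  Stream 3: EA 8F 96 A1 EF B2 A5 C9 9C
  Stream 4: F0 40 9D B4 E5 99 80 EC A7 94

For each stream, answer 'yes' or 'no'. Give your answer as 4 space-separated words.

Stream 1: error at byte offset 3. INVALID
Stream 2: decodes cleanly. VALID
Stream 3: error at byte offset 3. INVALID
Stream 4: error at byte offset 1. INVALID

Answer: no yes no no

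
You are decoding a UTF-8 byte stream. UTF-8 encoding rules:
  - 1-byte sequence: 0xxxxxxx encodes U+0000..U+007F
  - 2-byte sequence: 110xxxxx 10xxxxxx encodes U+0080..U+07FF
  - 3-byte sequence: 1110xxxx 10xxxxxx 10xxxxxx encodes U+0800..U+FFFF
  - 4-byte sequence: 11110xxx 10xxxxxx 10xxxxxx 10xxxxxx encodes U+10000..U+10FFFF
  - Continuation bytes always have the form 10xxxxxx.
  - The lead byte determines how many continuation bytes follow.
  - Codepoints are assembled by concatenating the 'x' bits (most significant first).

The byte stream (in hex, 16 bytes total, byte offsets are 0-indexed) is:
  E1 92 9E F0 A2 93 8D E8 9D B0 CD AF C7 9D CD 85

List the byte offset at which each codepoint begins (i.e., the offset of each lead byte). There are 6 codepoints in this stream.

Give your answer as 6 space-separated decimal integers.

Answer: 0 3 7 10 12 14

Derivation:
Byte[0]=E1: 3-byte lead, need 2 cont bytes. acc=0x1
Byte[1]=92: continuation. acc=(acc<<6)|0x12=0x52
Byte[2]=9E: continuation. acc=(acc<<6)|0x1E=0x149E
Completed: cp=U+149E (starts at byte 0)
Byte[3]=F0: 4-byte lead, need 3 cont bytes. acc=0x0
Byte[4]=A2: continuation. acc=(acc<<6)|0x22=0x22
Byte[5]=93: continuation. acc=(acc<<6)|0x13=0x893
Byte[6]=8D: continuation. acc=(acc<<6)|0x0D=0x224CD
Completed: cp=U+224CD (starts at byte 3)
Byte[7]=E8: 3-byte lead, need 2 cont bytes. acc=0x8
Byte[8]=9D: continuation. acc=(acc<<6)|0x1D=0x21D
Byte[9]=B0: continuation. acc=(acc<<6)|0x30=0x8770
Completed: cp=U+8770 (starts at byte 7)
Byte[10]=CD: 2-byte lead, need 1 cont bytes. acc=0xD
Byte[11]=AF: continuation. acc=(acc<<6)|0x2F=0x36F
Completed: cp=U+036F (starts at byte 10)
Byte[12]=C7: 2-byte lead, need 1 cont bytes. acc=0x7
Byte[13]=9D: continuation. acc=(acc<<6)|0x1D=0x1DD
Completed: cp=U+01DD (starts at byte 12)
Byte[14]=CD: 2-byte lead, need 1 cont bytes. acc=0xD
Byte[15]=85: continuation. acc=(acc<<6)|0x05=0x345
Completed: cp=U+0345 (starts at byte 14)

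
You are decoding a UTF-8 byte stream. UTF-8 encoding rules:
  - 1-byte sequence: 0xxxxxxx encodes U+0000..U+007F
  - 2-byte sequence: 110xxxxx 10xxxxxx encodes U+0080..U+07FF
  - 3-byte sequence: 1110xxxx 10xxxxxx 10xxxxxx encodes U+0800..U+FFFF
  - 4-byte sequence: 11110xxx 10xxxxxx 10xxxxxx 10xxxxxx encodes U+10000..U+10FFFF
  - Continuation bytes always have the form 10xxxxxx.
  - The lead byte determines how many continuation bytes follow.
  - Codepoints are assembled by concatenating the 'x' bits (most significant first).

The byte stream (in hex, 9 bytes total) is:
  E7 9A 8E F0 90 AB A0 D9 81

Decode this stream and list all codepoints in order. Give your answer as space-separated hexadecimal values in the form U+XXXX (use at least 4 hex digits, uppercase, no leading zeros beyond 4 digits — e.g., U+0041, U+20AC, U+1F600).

Answer: U+768E U+10AE0 U+0641

Derivation:
Byte[0]=E7: 3-byte lead, need 2 cont bytes. acc=0x7
Byte[1]=9A: continuation. acc=(acc<<6)|0x1A=0x1DA
Byte[2]=8E: continuation. acc=(acc<<6)|0x0E=0x768E
Completed: cp=U+768E (starts at byte 0)
Byte[3]=F0: 4-byte lead, need 3 cont bytes. acc=0x0
Byte[4]=90: continuation. acc=(acc<<6)|0x10=0x10
Byte[5]=AB: continuation. acc=(acc<<6)|0x2B=0x42B
Byte[6]=A0: continuation. acc=(acc<<6)|0x20=0x10AE0
Completed: cp=U+10AE0 (starts at byte 3)
Byte[7]=D9: 2-byte lead, need 1 cont bytes. acc=0x19
Byte[8]=81: continuation. acc=(acc<<6)|0x01=0x641
Completed: cp=U+0641 (starts at byte 7)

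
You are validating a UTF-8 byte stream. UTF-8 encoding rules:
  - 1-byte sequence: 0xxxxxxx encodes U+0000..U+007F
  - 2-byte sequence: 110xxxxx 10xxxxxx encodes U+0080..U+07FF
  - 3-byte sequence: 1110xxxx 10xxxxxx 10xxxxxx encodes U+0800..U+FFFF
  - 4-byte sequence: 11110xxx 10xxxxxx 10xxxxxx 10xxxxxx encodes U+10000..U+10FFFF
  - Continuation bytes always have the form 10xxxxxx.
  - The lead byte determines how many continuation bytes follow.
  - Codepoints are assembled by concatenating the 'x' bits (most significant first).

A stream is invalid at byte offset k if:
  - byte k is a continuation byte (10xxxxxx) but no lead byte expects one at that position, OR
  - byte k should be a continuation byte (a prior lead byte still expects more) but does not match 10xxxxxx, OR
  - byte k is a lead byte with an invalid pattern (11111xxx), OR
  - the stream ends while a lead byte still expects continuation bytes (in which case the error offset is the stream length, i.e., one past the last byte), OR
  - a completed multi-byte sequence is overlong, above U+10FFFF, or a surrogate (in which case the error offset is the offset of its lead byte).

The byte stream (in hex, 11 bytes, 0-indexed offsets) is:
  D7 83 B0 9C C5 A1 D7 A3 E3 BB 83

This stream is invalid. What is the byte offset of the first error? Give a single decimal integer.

Answer: 2

Derivation:
Byte[0]=D7: 2-byte lead, need 1 cont bytes. acc=0x17
Byte[1]=83: continuation. acc=(acc<<6)|0x03=0x5C3
Completed: cp=U+05C3 (starts at byte 0)
Byte[2]=B0: INVALID lead byte (not 0xxx/110x/1110/11110)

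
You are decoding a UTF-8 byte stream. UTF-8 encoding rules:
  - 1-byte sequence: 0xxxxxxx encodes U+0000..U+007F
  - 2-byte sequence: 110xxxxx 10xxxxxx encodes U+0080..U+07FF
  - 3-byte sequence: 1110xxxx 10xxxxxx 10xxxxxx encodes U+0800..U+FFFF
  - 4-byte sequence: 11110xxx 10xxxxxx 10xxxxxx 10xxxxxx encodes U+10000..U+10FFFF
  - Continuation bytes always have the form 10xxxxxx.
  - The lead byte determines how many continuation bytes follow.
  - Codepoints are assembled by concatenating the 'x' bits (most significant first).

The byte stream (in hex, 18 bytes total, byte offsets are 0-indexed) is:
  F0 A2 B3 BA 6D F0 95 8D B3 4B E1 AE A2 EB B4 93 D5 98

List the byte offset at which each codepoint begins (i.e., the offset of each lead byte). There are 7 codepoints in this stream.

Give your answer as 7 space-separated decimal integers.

Byte[0]=F0: 4-byte lead, need 3 cont bytes. acc=0x0
Byte[1]=A2: continuation. acc=(acc<<6)|0x22=0x22
Byte[2]=B3: continuation. acc=(acc<<6)|0x33=0x8B3
Byte[3]=BA: continuation. acc=(acc<<6)|0x3A=0x22CFA
Completed: cp=U+22CFA (starts at byte 0)
Byte[4]=6D: 1-byte ASCII. cp=U+006D
Byte[5]=F0: 4-byte lead, need 3 cont bytes. acc=0x0
Byte[6]=95: continuation. acc=(acc<<6)|0x15=0x15
Byte[7]=8D: continuation. acc=(acc<<6)|0x0D=0x54D
Byte[8]=B3: continuation. acc=(acc<<6)|0x33=0x15373
Completed: cp=U+15373 (starts at byte 5)
Byte[9]=4B: 1-byte ASCII. cp=U+004B
Byte[10]=E1: 3-byte lead, need 2 cont bytes. acc=0x1
Byte[11]=AE: continuation. acc=(acc<<6)|0x2E=0x6E
Byte[12]=A2: continuation. acc=(acc<<6)|0x22=0x1BA2
Completed: cp=U+1BA2 (starts at byte 10)
Byte[13]=EB: 3-byte lead, need 2 cont bytes. acc=0xB
Byte[14]=B4: continuation. acc=(acc<<6)|0x34=0x2F4
Byte[15]=93: continuation. acc=(acc<<6)|0x13=0xBD13
Completed: cp=U+BD13 (starts at byte 13)
Byte[16]=D5: 2-byte lead, need 1 cont bytes. acc=0x15
Byte[17]=98: continuation. acc=(acc<<6)|0x18=0x558
Completed: cp=U+0558 (starts at byte 16)

Answer: 0 4 5 9 10 13 16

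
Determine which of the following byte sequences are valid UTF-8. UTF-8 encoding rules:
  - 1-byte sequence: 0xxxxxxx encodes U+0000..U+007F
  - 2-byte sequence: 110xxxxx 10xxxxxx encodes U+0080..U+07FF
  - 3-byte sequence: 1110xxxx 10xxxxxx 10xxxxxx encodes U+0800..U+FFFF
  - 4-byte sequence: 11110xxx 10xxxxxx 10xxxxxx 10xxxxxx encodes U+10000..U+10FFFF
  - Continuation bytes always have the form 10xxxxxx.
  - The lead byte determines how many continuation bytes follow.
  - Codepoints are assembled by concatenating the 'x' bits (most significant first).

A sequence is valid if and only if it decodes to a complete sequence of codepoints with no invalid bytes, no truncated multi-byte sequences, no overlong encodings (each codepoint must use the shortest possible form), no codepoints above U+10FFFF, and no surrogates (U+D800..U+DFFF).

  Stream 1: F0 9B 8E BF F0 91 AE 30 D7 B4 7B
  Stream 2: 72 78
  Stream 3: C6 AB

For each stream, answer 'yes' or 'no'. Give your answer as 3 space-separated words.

Answer: no yes yes

Derivation:
Stream 1: error at byte offset 7. INVALID
Stream 2: decodes cleanly. VALID
Stream 3: decodes cleanly. VALID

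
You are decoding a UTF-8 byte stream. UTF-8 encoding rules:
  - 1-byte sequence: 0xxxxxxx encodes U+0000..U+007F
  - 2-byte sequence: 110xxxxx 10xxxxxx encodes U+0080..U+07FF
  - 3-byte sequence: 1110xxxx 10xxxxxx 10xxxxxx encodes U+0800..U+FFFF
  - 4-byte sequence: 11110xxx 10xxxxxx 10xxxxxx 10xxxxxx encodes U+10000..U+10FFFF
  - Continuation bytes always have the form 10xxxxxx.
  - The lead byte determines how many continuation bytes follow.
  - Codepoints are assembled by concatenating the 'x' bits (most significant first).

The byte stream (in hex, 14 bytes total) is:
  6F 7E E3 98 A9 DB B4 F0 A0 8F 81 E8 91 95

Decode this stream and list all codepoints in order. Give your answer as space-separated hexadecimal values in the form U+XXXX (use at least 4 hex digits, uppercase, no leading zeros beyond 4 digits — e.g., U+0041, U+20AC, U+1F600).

Byte[0]=6F: 1-byte ASCII. cp=U+006F
Byte[1]=7E: 1-byte ASCII. cp=U+007E
Byte[2]=E3: 3-byte lead, need 2 cont bytes. acc=0x3
Byte[3]=98: continuation. acc=(acc<<6)|0x18=0xD8
Byte[4]=A9: continuation. acc=(acc<<6)|0x29=0x3629
Completed: cp=U+3629 (starts at byte 2)
Byte[5]=DB: 2-byte lead, need 1 cont bytes. acc=0x1B
Byte[6]=B4: continuation. acc=(acc<<6)|0x34=0x6F4
Completed: cp=U+06F4 (starts at byte 5)
Byte[7]=F0: 4-byte lead, need 3 cont bytes. acc=0x0
Byte[8]=A0: continuation. acc=(acc<<6)|0x20=0x20
Byte[9]=8F: continuation. acc=(acc<<6)|0x0F=0x80F
Byte[10]=81: continuation. acc=(acc<<6)|0x01=0x203C1
Completed: cp=U+203C1 (starts at byte 7)
Byte[11]=E8: 3-byte lead, need 2 cont bytes. acc=0x8
Byte[12]=91: continuation. acc=(acc<<6)|0x11=0x211
Byte[13]=95: continuation. acc=(acc<<6)|0x15=0x8455
Completed: cp=U+8455 (starts at byte 11)

Answer: U+006F U+007E U+3629 U+06F4 U+203C1 U+8455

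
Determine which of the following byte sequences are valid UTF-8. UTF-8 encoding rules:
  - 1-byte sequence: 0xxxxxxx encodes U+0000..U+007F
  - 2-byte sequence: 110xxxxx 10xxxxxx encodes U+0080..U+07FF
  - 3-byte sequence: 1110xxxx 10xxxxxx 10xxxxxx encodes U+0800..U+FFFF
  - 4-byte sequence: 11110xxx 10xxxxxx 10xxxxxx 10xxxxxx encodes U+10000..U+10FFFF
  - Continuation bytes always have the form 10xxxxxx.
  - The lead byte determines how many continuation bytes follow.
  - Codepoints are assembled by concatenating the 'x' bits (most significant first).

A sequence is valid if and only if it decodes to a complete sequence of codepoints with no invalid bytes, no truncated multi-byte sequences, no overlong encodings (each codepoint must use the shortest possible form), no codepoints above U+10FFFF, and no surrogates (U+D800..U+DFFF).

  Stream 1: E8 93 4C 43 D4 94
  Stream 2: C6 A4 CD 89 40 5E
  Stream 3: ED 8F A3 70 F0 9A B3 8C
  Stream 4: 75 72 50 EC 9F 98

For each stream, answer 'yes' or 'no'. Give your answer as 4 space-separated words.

Answer: no yes yes yes

Derivation:
Stream 1: error at byte offset 2. INVALID
Stream 2: decodes cleanly. VALID
Stream 3: decodes cleanly. VALID
Stream 4: decodes cleanly. VALID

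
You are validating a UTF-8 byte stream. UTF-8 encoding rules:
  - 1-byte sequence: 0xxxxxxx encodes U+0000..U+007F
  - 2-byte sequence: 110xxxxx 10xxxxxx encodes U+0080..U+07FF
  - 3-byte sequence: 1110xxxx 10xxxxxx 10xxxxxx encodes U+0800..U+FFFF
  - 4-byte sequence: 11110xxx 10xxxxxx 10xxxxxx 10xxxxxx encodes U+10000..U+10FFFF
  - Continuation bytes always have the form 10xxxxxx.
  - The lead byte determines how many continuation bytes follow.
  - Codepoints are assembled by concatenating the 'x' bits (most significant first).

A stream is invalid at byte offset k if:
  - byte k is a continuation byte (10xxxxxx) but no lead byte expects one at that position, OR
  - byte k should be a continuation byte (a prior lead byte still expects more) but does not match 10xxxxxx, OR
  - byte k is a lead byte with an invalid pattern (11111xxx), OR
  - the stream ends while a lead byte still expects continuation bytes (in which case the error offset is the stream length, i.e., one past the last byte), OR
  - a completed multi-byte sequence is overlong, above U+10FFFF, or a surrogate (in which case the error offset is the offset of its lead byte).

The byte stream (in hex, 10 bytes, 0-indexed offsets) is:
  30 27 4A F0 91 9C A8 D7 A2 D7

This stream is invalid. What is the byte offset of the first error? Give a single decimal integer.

Answer: 10

Derivation:
Byte[0]=30: 1-byte ASCII. cp=U+0030
Byte[1]=27: 1-byte ASCII. cp=U+0027
Byte[2]=4A: 1-byte ASCII. cp=U+004A
Byte[3]=F0: 4-byte lead, need 3 cont bytes. acc=0x0
Byte[4]=91: continuation. acc=(acc<<6)|0x11=0x11
Byte[5]=9C: continuation. acc=(acc<<6)|0x1C=0x45C
Byte[6]=A8: continuation. acc=(acc<<6)|0x28=0x11728
Completed: cp=U+11728 (starts at byte 3)
Byte[7]=D7: 2-byte lead, need 1 cont bytes. acc=0x17
Byte[8]=A2: continuation. acc=(acc<<6)|0x22=0x5E2
Completed: cp=U+05E2 (starts at byte 7)
Byte[9]=D7: 2-byte lead, need 1 cont bytes. acc=0x17
Byte[10]: stream ended, expected continuation. INVALID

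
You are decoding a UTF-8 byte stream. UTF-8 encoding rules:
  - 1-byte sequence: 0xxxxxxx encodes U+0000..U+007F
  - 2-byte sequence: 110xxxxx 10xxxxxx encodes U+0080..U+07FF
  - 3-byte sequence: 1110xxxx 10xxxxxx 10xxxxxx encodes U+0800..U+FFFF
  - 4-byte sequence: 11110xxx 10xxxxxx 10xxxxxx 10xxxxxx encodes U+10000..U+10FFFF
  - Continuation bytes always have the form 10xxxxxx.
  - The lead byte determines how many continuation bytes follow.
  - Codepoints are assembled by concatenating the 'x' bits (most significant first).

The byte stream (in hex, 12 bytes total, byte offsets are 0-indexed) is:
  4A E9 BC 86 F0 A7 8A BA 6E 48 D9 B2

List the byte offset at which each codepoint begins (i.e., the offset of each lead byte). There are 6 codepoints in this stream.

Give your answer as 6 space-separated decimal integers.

Byte[0]=4A: 1-byte ASCII. cp=U+004A
Byte[1]=E9: 3-byte lead, need 2 cont bytes. acc=0x9
Byte[2]=BC: continuation. acc=(acc<<6)|0x3C=0x27C
Byte[3]=86: continuation. acc=(acc<<6)|0x06=0x9F06
Completed: cp=U+9F06 (starts at byte 1)
Byte[4]=F0: 4-byte lead, need 3 cont bytes. acc=0x0
Byte[5]=A7: continuation. acc=(acc<<6)|0x27=0x27
Byte[6]=8A: continuation. acc=(acc<<6)|0x0A=0x9CA
Byte[7]=BA: continuation. acc=(acc<<6)|0x3A=0x272BA
Completed: cp=U+272BA (starts at byte 4)
Byte[8]=6E: 1-byte ASCII. cp=U+006E
Byte[9]=48: 1-byte ASCII. cp=U+0048
Byte[10]=D9: 2-byte lead, need 1 cont bytes. acc=0x19
Byte[11]=B2: continuation. acc=(acc<<6)|0x32=0x672
Completed: cp=U+0672 (starts at byte 10)

Answer: 0 1 4 8 9 10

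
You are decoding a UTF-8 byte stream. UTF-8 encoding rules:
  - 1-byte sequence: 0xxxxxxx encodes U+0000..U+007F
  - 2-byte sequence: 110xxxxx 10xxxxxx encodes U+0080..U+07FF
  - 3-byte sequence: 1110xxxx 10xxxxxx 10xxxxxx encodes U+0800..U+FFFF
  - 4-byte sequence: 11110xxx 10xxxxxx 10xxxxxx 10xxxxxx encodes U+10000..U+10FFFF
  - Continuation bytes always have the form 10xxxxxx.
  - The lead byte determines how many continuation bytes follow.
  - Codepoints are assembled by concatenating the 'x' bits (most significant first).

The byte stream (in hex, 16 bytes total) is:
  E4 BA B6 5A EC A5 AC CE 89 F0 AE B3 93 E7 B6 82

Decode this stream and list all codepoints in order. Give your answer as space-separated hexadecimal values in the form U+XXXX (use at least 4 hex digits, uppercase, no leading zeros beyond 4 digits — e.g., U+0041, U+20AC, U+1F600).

Byte[0]=E4: 3-byte lead, need 2 cont bytes. acc=0x4
Byte[1]=BA: continuation. acc=(acc<<6)|0x3A=0x13A
Byte[2]=B6: continuation. acc=(acc<<6)|0x36=0x4EB6
Completed: cp=U+4EB6 (starts at byte 0)
Byte[3]=5A: 1-byte ASCII. cp=U+005A
Byte[4]=EC: 3-byte lead, need 2 cont bytes. acc=0xC
Byte[5]=A5: continuation. acc=(acc<<6)|0x25=0x325
Byte[6]=AC: continuation. acc=(acc<<6)|0x2C=0xC96C
Completed: cp=U+C96C (starts at byte 4)
Byte[7]=CE: 2-byte lead, need 1 cont bytes. acc=0xE
Byte[8]=89: continuation. acc=(acc<<6)|0x09=0x389
Completed: cp=U+0389 (starts at byte 7)
Byte[9]=F0: 4-byte lead, need 3 cont bytes. acc=0x0
Byte[10]=AE: continuation. acc=(acc<<6)|0x2E=0x2E
Byte[11]=B3: continuation. acc=(acc<<6)|0x33=0xBB3
Byte[12]=93: continuation. acc=(acc<<6)|0x13=0x2ECD3
Completed: cp=U+2ECD3 (starts at byte 9)
Byte[13]=E7: 3-byte lead, need 2 cont bytes. acc=0x7
Byte[14]=B6: continuation. acc=(acc<<6)|0x36=0x1F6
Byte[15]=82: continuation. acc=(acc<<6)|0x02=0x7D82
Completed: cp=U+7D82 (starts at byte 13)

Answer: U+4EB6 U+005A U+C96C U+0389 U+2ECD3 U+7D82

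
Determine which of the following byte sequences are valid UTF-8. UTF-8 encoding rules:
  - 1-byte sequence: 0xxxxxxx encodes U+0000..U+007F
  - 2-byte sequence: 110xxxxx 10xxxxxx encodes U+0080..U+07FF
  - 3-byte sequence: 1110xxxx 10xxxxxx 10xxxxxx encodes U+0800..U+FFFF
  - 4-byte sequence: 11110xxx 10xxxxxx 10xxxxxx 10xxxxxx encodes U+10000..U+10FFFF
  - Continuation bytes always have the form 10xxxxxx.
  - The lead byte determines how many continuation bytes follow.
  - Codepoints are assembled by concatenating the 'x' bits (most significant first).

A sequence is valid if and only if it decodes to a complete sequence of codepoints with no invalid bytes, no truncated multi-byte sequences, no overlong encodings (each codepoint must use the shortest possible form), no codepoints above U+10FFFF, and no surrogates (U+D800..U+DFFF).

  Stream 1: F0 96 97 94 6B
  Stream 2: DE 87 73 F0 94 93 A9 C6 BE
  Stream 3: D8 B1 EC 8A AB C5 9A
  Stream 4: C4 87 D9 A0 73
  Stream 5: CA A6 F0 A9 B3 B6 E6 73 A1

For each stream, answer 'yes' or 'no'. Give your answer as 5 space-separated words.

Answer: yes yes yes yes no

Derivation:
Stream 1: decodes cleanly. VALID
Stream 2: decodes cleanly. VALID
Stream 3: decodes cleanly. VALID
Stream 4: decodes cleanly. VALID
Stream 5: error at byte offset 7. INVALID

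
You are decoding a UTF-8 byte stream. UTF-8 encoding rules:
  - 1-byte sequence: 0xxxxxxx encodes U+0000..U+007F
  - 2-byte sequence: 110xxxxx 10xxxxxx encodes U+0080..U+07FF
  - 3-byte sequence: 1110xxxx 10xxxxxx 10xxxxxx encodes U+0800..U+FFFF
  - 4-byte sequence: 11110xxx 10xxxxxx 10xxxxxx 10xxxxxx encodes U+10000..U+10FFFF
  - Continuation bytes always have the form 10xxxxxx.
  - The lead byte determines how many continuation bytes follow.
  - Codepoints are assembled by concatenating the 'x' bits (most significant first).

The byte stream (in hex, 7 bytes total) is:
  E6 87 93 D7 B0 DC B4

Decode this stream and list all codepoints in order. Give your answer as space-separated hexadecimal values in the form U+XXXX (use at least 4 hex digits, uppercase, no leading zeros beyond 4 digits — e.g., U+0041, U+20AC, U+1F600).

Answer: U+61D3 U+05F0 U+0734

Derivation:
Byte[0]=E6: 3-byte lead, need 2 cont bytes. acc=0x6
Byte[1]=87: continuation. acc=(acc<<6)|0x07=0x187
Byte[2]=93: continuation. acc=(acc<<6)|0x13=0x61D3
Completed: cp=U+61D3 (starts at byte 0)
Byte[3]=D7: 2-byte lead, need 1 cont bytes. acc=0x17
Byte[4]=B0: continuation. acc=(acc<<6)|0x30=0x5F0
Completed: cp=U+05F0 (starts at byte 3)
Byte[5]=DC: 2-byte lead, need 1 cont bytes. acc=0x1C
Byte[6]=B4: continuation. acc=(acc<<6)|0x34=0x734
Completed: cp=U+0734 (starts at byte 5)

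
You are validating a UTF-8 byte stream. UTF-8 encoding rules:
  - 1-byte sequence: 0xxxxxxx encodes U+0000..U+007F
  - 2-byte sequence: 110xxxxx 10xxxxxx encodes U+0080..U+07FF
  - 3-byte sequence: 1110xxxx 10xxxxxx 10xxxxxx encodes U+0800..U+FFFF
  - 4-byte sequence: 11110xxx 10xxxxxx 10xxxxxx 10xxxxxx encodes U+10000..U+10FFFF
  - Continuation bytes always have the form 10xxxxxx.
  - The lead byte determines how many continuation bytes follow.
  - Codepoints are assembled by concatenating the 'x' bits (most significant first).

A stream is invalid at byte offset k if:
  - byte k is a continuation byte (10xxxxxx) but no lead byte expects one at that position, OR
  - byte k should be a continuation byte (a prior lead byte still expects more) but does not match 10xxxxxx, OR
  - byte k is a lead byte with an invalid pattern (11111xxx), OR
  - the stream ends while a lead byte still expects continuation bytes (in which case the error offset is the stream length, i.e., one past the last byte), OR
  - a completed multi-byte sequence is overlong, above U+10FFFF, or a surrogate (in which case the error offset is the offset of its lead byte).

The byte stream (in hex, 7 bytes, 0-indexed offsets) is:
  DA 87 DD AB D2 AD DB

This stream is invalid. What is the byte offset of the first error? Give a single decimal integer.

Answer: 7

Derivation:
Byte[0]=DA: 2-byte lead, need 1 cont bytes. acc=0x1A
Byte[1]=87: continuation. acc=(acc<<6)|0x07=0x687
Completed: cp=U+0687 (starts at byte 0)
Byte[2]=DD: 2-byte lead, need 1 cont bytes. acc=0x1D
Byte[3]=AB: continuation. acc=(acc<<6)|0x2B=0x76B
Completed: cp=U+076B (starts at byte 2)
Byte[4]=D2: 2-byte lead, need 1 cont bytes. acc=0x12
Byte[5]=AD: continuation. acc=(acc<<6)|0x2D=0x4AD
Completed: cp=U+04AD (starts at byte 4)
Byte[6]=DB: 2-byte lead, need 1 cont bytes. acc=0x1B
Byte[7]: stream ended, expected continuation. INVALID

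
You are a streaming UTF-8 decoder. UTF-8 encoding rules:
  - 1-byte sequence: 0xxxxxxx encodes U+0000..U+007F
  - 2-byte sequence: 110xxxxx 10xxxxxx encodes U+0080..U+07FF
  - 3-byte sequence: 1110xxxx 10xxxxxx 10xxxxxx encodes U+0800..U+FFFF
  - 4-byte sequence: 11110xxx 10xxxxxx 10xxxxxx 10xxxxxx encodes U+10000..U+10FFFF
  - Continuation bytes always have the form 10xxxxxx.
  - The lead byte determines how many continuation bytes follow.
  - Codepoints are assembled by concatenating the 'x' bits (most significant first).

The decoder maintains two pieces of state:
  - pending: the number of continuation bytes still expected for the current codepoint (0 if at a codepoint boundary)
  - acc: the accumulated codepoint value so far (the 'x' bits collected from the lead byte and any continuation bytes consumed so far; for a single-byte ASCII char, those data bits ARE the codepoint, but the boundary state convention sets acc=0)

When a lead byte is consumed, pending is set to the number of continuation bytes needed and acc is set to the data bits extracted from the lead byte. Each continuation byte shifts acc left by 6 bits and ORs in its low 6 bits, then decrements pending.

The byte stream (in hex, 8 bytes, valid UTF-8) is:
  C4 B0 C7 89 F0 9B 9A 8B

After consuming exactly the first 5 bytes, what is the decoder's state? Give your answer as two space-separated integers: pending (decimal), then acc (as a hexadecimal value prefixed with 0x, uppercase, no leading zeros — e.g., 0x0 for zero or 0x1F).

Answer: 3 0x0

Derivation:
Byte[0]=C4: 2-byte lead. pending=1, acc=0x4
Byte[1]=B0: continuation. acc=(acc<<6)|0x30=0x130, pending=0
Byte[2]=C7: 2-byte lead. pending=1, acc=0x7
Byte[3]=89: continuation. acc=(acc<<6)|0x09=0x1C9, pending=0
Byte[4]=F0: 4-byte lead. pending=3, acc=0x0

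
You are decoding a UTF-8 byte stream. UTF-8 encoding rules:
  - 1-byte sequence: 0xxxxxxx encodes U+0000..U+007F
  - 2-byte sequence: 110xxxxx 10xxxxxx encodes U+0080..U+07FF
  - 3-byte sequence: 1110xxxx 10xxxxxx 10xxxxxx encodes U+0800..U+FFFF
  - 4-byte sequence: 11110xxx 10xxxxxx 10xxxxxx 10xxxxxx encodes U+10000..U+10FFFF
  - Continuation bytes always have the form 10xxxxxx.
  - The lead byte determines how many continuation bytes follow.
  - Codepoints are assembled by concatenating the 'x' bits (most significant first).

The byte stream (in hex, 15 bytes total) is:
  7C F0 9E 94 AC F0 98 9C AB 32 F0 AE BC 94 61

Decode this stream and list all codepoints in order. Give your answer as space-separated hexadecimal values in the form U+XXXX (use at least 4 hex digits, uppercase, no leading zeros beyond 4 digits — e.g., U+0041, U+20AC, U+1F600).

Answer: U+007C U+1E52C U+1872B U+0032 U+2EF14 U+0061

Derivation:
Byte[0]=7C: 1-byte ASCII. cp=U+007C
Byte[1]=F0: 4-byte lead, need 3 cont bytes. acc=0x0
Byte[2]=9E: continuation. acc=(acc<<6)|0x1E=0x1E
Byte[3]=94: continuation. acc=(acc<<6)|0x14=0x794
Byte[4]=AC: continuation. acc=(acc<<6)|0x2C=0x1E52C
Completed: cp=U+1E52C (starts at byte 1)
Byte[5]=F0: 4-byte lead, need 3 cont bytes. acc=0x0
Byte[6]=98: continuation. acc=(acc<<6)|0x18=0x18
Byte[7]=9C: continuation. acc=(acc<<6)|0x1C=0x61C
Byte[8]=AB: continuation. acc=(acc<<6)|0x2B=0x1872B
Completed: cp=U+1872B (starts at byte 5)
Byte[9]=32: 1-byte ASCII. cp=U+0032
Byte[10]=F0: 4-byte lead, need 3 cont bytes. acc=0x0
Byte[11]=AE: continuation. acc=(acc<<6)|0x2E=0x2E
Byte[12]=BC: continuation. acc=(acc<<6)|0x3C=0xBBC
Byte[13]=94: continuation. acc=(acc<<6)|0x14=0x2EF14
Completed: cp=U+2EF14 (starts at byte 10)
Byte[14]=61: 1-byte ASCII. cp=U+0061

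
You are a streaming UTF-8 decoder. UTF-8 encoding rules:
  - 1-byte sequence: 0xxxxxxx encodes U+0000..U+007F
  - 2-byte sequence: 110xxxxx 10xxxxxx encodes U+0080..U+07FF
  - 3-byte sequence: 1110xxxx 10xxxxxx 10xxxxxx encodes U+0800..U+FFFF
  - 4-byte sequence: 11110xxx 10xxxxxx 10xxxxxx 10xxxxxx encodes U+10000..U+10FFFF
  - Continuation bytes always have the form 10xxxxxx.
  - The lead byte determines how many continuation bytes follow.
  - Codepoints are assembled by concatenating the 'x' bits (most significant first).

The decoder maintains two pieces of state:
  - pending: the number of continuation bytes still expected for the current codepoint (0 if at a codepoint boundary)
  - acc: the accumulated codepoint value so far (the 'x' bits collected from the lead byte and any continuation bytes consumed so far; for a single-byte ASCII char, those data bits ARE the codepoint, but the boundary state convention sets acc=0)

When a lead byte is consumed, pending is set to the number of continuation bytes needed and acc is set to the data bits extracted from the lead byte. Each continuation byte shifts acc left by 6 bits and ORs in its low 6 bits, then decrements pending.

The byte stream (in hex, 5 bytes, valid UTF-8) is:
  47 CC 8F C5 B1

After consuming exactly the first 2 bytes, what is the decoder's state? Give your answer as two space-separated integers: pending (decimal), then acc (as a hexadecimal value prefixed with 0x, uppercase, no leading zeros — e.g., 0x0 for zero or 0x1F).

Answer: 1 0xC

Derivation:
Byte[0]=47: 1-byte. pending=0, acc=0x0
Byte[1]=CC: 2-byte lead. pending=1, acc=0xC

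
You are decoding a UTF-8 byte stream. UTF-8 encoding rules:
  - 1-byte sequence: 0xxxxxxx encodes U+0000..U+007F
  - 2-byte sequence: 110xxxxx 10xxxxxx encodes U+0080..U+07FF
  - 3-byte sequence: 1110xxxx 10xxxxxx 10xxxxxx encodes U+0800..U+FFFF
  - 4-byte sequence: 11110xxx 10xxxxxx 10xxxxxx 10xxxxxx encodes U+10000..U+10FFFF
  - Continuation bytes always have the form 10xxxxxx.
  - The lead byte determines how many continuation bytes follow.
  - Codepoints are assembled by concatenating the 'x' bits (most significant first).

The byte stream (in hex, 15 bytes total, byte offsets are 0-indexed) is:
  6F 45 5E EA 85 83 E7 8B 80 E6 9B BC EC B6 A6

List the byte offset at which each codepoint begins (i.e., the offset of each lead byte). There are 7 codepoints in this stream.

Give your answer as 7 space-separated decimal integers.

Byte[0]=6F: 1-byte ASCII. cp=U+006F
Byte[1]=45: 1-byte ASCII. cp=U+0045
Byte[2]=5E: 1-byte ASCII. cp=U+005E
Byte[3]=EA: 3-byte lead, need 2 cont bytes. acc=0xA
Byte[4]=85: continuation. acc=(acc<<6)|0x05=0x285
Byte[5]=83: continuation. acc=(acc<<6)|0x03=0xA143
Completed: cp=U+A143 (starts at byte 3)
Byte[6]=E7: 3-byte lead, need 2 cont bytes. acc=0x7
Byte[7]=8B: continuation. acc=(acc<<6)|0x0B=0x1CB
Byte[8]=80: continuation. acc=(acc<<6)|0x00=0x72C0
Completed: cp=U+72C0 (starts at byte 6)
Byte[9]=E6: 3-byte lead, need 2 cont bytes. acc=0x6
Byte[10]=9B: continuation. acc=(acc<<6)|0x1B=0x19B
Byte[11]=BC: continuation. acc=(acc<<6)|0x3C=0x66FC
Completed: cp=U+66FC (starts at byte 9)
Byte[12]=EC: 3-byte lead, need 2 cont bytes. acc=0xC
Byte[13]=B6: continuation. acc=(acc<<6)|0x36=0x336
Byte[14]=A6: continuation. acc=(acc<<6)|0x26=0xCDA6
Completed: cp=U+CDA6 (starts at byte 12)

Answer: 0 1 2 3 6 9 12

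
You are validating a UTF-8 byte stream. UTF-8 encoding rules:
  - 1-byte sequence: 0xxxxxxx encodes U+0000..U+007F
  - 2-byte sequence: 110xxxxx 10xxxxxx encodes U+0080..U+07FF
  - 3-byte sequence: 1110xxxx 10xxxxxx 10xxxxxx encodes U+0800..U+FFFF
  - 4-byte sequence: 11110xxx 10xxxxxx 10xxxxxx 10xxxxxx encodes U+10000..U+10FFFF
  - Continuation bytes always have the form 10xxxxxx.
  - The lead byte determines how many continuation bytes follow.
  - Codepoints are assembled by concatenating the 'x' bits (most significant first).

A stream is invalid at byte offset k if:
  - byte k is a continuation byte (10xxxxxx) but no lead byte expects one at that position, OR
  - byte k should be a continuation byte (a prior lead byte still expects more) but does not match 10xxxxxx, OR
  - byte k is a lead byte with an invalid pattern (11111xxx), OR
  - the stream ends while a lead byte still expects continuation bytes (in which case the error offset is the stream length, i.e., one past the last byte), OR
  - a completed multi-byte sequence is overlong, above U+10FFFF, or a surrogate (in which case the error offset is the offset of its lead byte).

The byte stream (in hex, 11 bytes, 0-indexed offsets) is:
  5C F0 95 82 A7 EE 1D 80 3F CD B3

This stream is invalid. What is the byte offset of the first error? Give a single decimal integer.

Byte[0]=5C: 1-byte ASCII. cp=U+005C
Byte[1]=F0: 4-byte lead, need 3 cont bytes. acc=0x0
Byte[2]=95: continuation. acc=(acc<<6)|0x15=0x15
Byte[3]=82: continuation. acc=(acc<<6)|0x02=0x542
Byte[4]=A7: continuation. acc=(acc<<6)|0x27=0x150A7
Completed: cp=U+150A7 (starts at byte 1)
Byte[5]=EE: 3-byte lead, need 2 cont bytes. acc=0xE
Byte[6]=1D: expected 10xxxxxx continuation. INVALID

Answer: 6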